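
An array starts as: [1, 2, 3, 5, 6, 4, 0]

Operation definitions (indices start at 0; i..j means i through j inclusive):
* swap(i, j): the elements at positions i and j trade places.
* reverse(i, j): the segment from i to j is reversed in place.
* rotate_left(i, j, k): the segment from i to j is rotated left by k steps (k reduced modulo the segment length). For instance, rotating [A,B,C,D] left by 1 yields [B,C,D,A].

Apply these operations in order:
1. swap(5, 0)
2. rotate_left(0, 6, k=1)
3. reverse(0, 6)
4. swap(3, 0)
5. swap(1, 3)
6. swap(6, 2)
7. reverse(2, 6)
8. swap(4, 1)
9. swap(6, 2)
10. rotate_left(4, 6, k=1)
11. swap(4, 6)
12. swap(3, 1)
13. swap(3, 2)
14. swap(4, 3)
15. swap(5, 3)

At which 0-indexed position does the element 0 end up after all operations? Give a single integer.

After 1 (swap(5, 0)): [4, 2, 3, 5, 6, 1, 0]
After 2 (rotate_left(0, 6, k=1)): [2, 3, 5, 6, 1, 0, 4]
After 3 (reverse(0, 6)): [4, 0, 1, 6, 5, 3, 2]
After 4 (swap(3, 0)): [6, 0, 1, 4, 5, 3, 2]
After 5 (swap(1, 3)): [6, 4, 1, 0, 5, 3, 2]
After 6 (swap(6, 2)): [6, 4, 2, 0, 5, 3, 1]
After 7 (reverse(2, 6)): [6, 4, 1, 3, 5, 0, 2]
After 8 (swap(4, 1)): [6, 5, 1, 3, 4, 0, 2]
After 9 (swap(6, 2)): [6, 5, 2, 3, 4, 0, 1]
After 10 (rotate_left(4, 6, k=1)): [6, 5, 2, 3, 0, 1, 4]
After 11 (swap(4, 6)): [6, 5, 2, 3, 4, 1, 0]
After 12 (swap(3, 1)): [6, 3, 2, 5, 4, 1, 0]
After 13 (swap(3, 2)): [6, 3, 5, 2, 4, 1, 0]
After 14 (swap(4, 3)): [6, 3, 5, 4, 2, 1, 0]
After 15 (swap(5, 3)): [6, 3, 5, 1, 2, 4, 0]

Answer: 6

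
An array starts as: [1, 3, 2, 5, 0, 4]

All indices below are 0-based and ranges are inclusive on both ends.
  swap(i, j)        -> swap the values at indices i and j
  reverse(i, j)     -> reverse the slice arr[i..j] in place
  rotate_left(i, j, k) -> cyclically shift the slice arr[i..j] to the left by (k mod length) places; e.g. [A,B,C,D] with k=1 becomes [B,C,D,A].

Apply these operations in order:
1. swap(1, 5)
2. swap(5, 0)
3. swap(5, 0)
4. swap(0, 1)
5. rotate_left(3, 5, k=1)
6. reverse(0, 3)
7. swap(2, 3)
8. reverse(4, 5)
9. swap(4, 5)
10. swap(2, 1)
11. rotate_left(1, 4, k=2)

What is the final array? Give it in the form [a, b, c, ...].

After 1 (swap(1, 5)): [1, 4, 2, 5, 0, 3]
After 2 (swap(5, 0)): [3, 4, 2, 5, 0, 1]
After 3 (swap(5, 0)): [1, 4, 2, 5, 0, 3]
After 4 (swap(0, 1)): [4, 1, 2, 5, 0, 3]
After 5 (rotate_left(3, 5, k=1)): [4, 1, 2, 0, 3, 5]
After 6 (reverse(0, 3)): [0, 2, 1, 4, 3, 5]
After 7 (swap(2, 3)): [0, 2, 4, 1, 3, 5]
After 8 (reverse(4, 5)): [0, 2, 4, 1, 5, 3]
After 9 (swap(4, 5)): [0, 2, 4, 1, 3, 5]
After 10 (swap(2, 1)): [0, 4, 2, 1, 3, 5]
After 11 (rotate_left(1, 4, k=2)): [0, 1, 3, 4, 2, 5]

Answer: [0, 1, 3, 4, 2, 5]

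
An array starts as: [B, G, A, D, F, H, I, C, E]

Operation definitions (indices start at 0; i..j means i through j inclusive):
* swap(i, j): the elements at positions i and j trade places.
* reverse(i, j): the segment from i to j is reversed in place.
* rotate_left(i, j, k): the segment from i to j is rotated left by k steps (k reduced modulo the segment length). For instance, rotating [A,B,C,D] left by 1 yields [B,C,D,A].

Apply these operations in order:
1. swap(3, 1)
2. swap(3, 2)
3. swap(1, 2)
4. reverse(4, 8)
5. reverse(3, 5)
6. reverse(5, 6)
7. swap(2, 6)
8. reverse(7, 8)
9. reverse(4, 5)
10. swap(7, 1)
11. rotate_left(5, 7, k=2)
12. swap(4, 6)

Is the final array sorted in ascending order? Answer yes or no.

Answer: no

Derivation:
After 1 (swap(3, 1)): [B, D, A, G, F, H, I, C, E]
After 2 (swap(3, 2)): [B, D, G, A, F, H, I, C, E]
After 3 (swap(1, 2)): [B, G, D, A, F, H, I, C, E]
After 4 (reverse(4, 8)): [B, G, D, A, E, C, I, H, F]
After 5 (reverse(3, 5)): [B, G, D, C, E, A, I, H, F]
After 6 (reverse(5, 6)): [B, G, D, C, E, I, A, H, F]
After 7 (swap(2, 6)): [B, G, A, C, E, I, D, H, F]
After 8 (reverse(7, 8)): [B, G, A, C, E, I, D, F, H]
After 9 (reverse(4, 5)): [B, G, A, C, I, E, D, F, H]
After 10 (swap(7, 1)): [B, F, A, C, I, E, D, G, H]
After 11 (rotate_left(5, 7, k=2)): [B, F, A, C, I, G, E, D, H]
After 12 (swap(4, 6)): [B, F, A, C, E, G, I, D, H]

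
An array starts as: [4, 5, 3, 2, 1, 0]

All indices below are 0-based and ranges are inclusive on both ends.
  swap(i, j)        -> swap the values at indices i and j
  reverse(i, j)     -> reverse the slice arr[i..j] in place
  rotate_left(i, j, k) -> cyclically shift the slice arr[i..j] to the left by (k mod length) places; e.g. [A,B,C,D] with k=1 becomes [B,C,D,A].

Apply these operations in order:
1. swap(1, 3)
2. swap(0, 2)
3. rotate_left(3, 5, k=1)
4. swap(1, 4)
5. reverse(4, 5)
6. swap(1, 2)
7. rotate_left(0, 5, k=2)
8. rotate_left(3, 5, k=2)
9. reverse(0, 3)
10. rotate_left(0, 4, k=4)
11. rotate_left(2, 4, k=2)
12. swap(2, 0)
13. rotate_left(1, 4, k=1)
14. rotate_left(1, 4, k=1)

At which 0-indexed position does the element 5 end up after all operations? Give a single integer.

After 1 (swap(1, 3)): [4, 2, 3, 5, 1, 0]
After 2 (swap(0, 2)): [3, 2, 4, 5, 1, 0]
After 3 (rotate_left(3, 5, k=1)): [3, 2, 4, 1, 0, 5]
After 4 (swap(1, 4)): [3, 0, 4, 1, 2, 5]
After 5 (reverse(4, 5)): [3, 0, 4, 1, 5, 2]
After 6 (swap(1, 2)): [3, 4, 0, 1, 5, 2]
After 7 (rotate_left(0, 5, k=2)): [0, 1, 5, 2, 3, 4]
After 8 (rotate_left(3, 5, k=2)): [0, 1, 5, 4, 2, 3]
After 9 (reverse(0, 3)): [4, 5, 1, 0, 2, 3]
After 10 (rotate_left(0, 4, k=4)): [2, 4, 5, 1, 0, 3]
After 11 (rotate_left(2, 4, k=2)): [2, 4, 0, 5, 1, 3]
After 12 (swap(2, 0)): [0, 4, 2, 5, 1, 3]
After 13 (rotate_left(1, 4, k=1)): [0, 2, 5, 1, 4, 3]
After 14 (rotate_left(1, 4, k=1)): [0, 5, 1, 4, 2, 3]

Answer: 1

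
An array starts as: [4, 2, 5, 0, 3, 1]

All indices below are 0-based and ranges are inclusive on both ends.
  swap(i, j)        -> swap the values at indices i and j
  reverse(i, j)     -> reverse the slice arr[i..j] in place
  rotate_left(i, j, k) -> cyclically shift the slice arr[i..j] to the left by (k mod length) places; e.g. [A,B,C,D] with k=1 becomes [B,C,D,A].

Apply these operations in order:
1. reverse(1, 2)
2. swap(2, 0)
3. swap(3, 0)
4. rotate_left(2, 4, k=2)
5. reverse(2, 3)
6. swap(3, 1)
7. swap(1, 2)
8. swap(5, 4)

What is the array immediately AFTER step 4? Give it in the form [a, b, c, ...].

After 1 (reverse(1, 2)): [4, 5, 2, 0, 3, 1]
After 2 (swap(2, 0)): [2, 5, 4, 0, 3, 1]
After 3 (swap(3, 0)): [0, 5, 4, 2, 3, 1]
After 4 (rotate_left(2, 4, k=2)): [0, 5, 3, 4, 2, 1]

Answer: [0, 5, 3, 4, 2, 1]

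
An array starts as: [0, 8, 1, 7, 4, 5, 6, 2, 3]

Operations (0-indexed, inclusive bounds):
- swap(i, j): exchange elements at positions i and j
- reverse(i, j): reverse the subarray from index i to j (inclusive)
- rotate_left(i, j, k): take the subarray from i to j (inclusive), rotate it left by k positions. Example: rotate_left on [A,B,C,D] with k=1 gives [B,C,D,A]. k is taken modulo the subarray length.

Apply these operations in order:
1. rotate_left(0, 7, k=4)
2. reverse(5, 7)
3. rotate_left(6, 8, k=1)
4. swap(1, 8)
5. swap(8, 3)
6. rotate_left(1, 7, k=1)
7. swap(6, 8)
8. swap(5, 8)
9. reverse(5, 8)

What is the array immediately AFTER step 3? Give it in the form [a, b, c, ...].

Answer: [4, 5, 6, 2, 0, 7, 8, 3, 1]

Derivation:
After 1 (rotate_left(0, 7, k=4)): [4, 5, 6, 2, 0, 8, 1, 7, 3]
After 2 (reverse(5, 7)): [4, 5, 6, 2, 0, 7, 1, 8, 3]
After 3 (rotate_left(6, 8, k=1)): [4, 5, 6, 2, 0, 7, 8, 3, 1]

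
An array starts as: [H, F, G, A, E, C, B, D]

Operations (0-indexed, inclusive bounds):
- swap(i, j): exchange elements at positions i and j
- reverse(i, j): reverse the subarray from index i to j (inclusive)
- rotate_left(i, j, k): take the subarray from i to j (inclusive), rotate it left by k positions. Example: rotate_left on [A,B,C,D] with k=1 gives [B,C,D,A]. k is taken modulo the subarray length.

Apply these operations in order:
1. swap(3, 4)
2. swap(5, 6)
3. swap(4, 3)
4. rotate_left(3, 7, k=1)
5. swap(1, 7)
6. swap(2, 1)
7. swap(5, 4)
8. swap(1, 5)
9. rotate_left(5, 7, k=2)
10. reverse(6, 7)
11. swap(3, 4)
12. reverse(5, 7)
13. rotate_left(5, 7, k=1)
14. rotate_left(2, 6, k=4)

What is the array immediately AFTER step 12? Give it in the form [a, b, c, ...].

Answer: [H, B, A, C, E, G, D, F]

Derivation:
After 1 (swap(3, 4)): [H, F, G, E, A, C, B, D]
After 2 (swap(5, 6)): [H, F, G, E, A, B, C, D]
After 3 (swap(4, 3)): [H, F, G, A, E, B, C, D]
After 4 (rotate_left(3, 7, k=1)): [H, F, G, E, B, C, D, A]
After 5 (swap(1, 7)): [H, A, G, E, B, C, D, F]
After 6 (swap(2, 1)): [H, G, A, E, B, C, D, F]
After 7 (swap(5, 4)): [H, G, A, E, C, B, D, F]
After 8 (swap(1, 5)): [H, B, A, E, C, G, D, F]
After 9 (rotate_left(5, 7, k=2)): [H, B, A, E, C, F, G, D]
After 10 (reverse(6, 7)): [H, B, A, E, C, F, D, G]
After 11 (swap(3, 4)): [H, B, A, C, E, F, D, G]
After 12 (reverse(5, 7)): [H, B, A, C, E, G, D, F]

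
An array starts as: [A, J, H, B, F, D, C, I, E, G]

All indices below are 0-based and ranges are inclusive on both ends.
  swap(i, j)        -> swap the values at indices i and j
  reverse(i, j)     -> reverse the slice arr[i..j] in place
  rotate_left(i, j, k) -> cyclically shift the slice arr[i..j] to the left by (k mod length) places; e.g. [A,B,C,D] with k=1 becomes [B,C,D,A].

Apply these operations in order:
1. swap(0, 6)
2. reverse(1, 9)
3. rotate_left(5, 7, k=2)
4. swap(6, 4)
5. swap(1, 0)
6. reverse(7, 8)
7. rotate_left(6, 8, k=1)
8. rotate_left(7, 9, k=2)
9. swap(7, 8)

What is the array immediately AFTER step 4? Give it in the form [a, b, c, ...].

Answer: [C, G, E, I, D, B, A, F, H, J]

Derivation:
After 1 (swap(0, 6)): [C, J, H, B, F, D, A, I, E, G]
After 2 (reverse(1, 9)): [C, G, E, I, A, D, F, B, H, J]
After 3 (rotate_left(5, 7, k=2)): [C, G, E, I, A, B, D, F, H, J]
After 4 (swap(6, 4)): [C, G, E, I, D, B, A, F, H, J]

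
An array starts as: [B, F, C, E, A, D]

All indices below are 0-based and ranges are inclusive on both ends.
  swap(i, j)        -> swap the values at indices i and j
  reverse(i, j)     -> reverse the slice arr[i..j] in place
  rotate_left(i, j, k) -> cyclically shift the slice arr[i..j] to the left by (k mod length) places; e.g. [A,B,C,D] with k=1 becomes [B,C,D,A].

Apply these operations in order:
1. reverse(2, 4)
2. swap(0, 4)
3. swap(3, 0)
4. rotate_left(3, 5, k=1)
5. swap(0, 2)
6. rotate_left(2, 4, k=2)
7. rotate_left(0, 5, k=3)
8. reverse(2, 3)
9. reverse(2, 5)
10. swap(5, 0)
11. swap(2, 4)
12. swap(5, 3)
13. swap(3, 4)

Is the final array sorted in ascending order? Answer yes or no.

After 1 (reverse(2, 4)): [B, F, A, E, C, D]
After 2 (swap(0, 4)): [C, F, A, E, B, D]
After 3 (swap(3, 0)): [E, F, A, C, B, D]
After 4 (rotate_left(3, 5, k=1)): [E, F, A, B, D, C]
After 5 (swap(0, 2)): [A, F, E, B, D, C]
After 6 (rotate_left(2, 4, k=2)): [A, F, D, E, B, C]
After 7 (rotate_left(0, 5, k=3)): [E, B, C, A, F, D]
After 8 (reverse(2, 3)): [E, B, A, C, F, D]
After 9 (reverse(2, 5)): [E, B, D, F, C, A]
After 10 (swap(5, 0)): [A, B, D, F, C, E]
After 11 (swap(2, 4)): [A, B, C, F, D, E]
After 12 (swap(5, 3)): [A, B, C, E, D, F]
After 13 (swap(3, 4)): [A, B, C, D, E, F]

Answer: yes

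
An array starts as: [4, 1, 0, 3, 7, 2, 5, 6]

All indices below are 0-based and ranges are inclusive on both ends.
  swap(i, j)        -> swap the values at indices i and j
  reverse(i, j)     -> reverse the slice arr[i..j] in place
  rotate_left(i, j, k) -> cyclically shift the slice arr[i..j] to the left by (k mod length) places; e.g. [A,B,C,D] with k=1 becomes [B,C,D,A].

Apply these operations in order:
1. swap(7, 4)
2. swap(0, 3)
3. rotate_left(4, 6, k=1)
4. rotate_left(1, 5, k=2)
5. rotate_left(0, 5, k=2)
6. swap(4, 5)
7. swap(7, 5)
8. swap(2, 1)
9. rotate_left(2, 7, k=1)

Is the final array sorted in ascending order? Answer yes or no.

After 1 (swap(7, 4)): [4, 1, 0, 3, 6, 2, 5, 7]
After 2 (swap(0, 3)): [3, 1, 0, 4, 6, 2, 5, 7]
After 3 (rotate_left(4, 6, k=1)): [3, 1, 0, 4, 2, 5, 6, 7]
After 4 (rotate_left(1, 5, k=2)): [3, 4, 2, 5, 1, 0, 6, 7]
After 5 (rotate_left(0, 5, k=2)): [2, 5, 1, 0, 3, 4, 6, 7]
After 6 (swap(4, 5)): [2, 5, 1, 0, 4, 3, 6, 7]
After 7 (swap(7, 5)): [2, 5, 1, 0, 4, 7, 6, 3]
After 8 (swap(2, 1)): [2, 1, 5, 0, 4, 7, 6, 3]
After 9 (rotate_left(2, 7, k=1)): [2, 1, 0, 4, 7, 6, 3, 5]

Answer: no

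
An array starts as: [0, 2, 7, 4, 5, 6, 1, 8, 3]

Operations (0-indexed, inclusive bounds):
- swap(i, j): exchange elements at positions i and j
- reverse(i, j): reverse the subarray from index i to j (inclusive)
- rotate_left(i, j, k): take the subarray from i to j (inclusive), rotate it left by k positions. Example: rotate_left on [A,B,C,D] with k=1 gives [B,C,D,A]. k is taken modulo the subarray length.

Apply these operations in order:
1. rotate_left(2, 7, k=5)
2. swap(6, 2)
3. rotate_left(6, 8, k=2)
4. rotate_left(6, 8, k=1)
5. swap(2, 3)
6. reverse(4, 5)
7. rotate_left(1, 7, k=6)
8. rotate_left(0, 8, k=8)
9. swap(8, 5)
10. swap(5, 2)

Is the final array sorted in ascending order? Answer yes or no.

Answer: no

Derivation:
After 1 (rotate_left(2, 7, k=5)): [0, 2, 8, 7, 4, 5, 6, 1, 3]
After 2 (swap(6, 2)): [0, 2, 6, 7, 4, 5, 8, 1, 3]
After 3 (rotate_left(6, 8, k=2)): [0, 2, 6, 7, 4, 5, 3, 8, 1]
After 4 (rotate_left(6, 8, k=1)): [0, 2, 6, 7, 4, 5, 8, 1, 3]
After 5 (swap(2, 3)): [0, 2, 7, 6, 4, 5, 8, 1, 3]
After 6 (reverse(4, 5)): [0, 2, 7, 6, 5, 4, 8, 1, 3]
After 7 (rotate_left(1, 7, k=6)): [0, 1, 2, 7, 6, 5, 4, 8, 3]
After 8 (rotate_left(0, 8, k=8)): [3, 0, 1, 2, 7, 6, 5, 4, 8]
After 9 (swap(8, 5)): [3, 0, 1, 2, 7, 8, 5, 4, 6]
After 10 (swap(5, 2)): [3, 0, 8, 2, 7, 1, 5, 4, 6]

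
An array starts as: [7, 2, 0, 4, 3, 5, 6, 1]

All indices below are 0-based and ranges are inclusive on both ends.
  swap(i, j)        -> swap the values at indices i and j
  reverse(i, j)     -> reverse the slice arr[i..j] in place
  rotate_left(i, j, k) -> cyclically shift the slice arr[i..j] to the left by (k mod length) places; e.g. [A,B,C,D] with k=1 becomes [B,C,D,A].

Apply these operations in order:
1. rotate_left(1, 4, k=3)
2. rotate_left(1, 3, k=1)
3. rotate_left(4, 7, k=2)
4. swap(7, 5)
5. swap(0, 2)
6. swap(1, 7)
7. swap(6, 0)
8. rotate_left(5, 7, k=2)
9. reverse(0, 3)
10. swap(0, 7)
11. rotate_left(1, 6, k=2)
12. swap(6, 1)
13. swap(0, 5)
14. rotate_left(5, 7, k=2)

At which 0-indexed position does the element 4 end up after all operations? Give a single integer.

Answer: 7

Derivation:
After 1 (rotate_left(1, 4, k=3)): [7, 3, 2, 0, 4, 5, 6, 1]
After 2 (rotate_left(1, 3, k=1)): [7, 2, 0, 3, 4, 5, 6, 1]
After 3 (rotate_left(4, 7, k=2)): [7, 2, 0, 3, 6, 1, 4, 5]
After 4 (swap(7, 5)): [7, 2, 0, 3, 6, 5, 4, 1]
After 5 (swap(0, 2)): [0, 2, 7, 3, 6, 5, 4, 1]
After 6 (swap(1, 7)): [0, 1, 7, 3, 6, 5, 4, 2]
After 7 (swap(6, 0)): [4, 1, 7, 3, 6, 5, 0, 2]
After 8 (rotate_left(5, 7, k=2)): [4, 1, 7, 3, 6, 2, 5, 0]
After 9 (reverse(0, 3)): [3, 7, 1, 4, 6, 2, 5, 0]
After 10 (swap(0, 7)): [0, 7, 1, 4, 6, 2, 5, 3]
After 11 (rotate_left(1, 6, k=2)): [0, 4, 6, 2, 5, 7, 1, 3]
After 12 (swap(6, 1)): [0, 1, 6, 2, 5, 7, 4, 3]
After 13 (swap(0, 5)): [7, 1, 6, 2, 5, 0, 4, 3]
After 14 (rotate_left(5, 7, k=2)): [7, 1, 6, 2, 5, 3, 0, 4]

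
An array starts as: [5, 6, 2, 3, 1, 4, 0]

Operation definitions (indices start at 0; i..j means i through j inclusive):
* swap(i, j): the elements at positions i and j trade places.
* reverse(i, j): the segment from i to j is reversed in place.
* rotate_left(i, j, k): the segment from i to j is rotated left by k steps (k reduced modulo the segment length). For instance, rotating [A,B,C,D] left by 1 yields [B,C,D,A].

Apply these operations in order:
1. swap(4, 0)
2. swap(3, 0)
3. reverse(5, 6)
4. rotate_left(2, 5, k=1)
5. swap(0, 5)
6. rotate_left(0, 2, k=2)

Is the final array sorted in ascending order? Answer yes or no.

After 1 (swap(4, 0)): [1, 6, 2, 3, 5, 4, 0]
After 2 (swap(3, 0)): [3, 6, 2, 1, 5, 4, 0]
After 3 (reverse(5, 6)): [3, 6, 2, 1, 5, 0, 4]
After 4 (rotate_left(2, 5, k=1)): [3, 6, 1, 5, 0, 2, 4]
After 5 (swap(0, 5)): [2, 6, 1, 5, 0, 3, 4]
After 6 (rotate_left(0, 2, k=2)): [1, 2, 6, 5, 0, 3, 4]

Answer: no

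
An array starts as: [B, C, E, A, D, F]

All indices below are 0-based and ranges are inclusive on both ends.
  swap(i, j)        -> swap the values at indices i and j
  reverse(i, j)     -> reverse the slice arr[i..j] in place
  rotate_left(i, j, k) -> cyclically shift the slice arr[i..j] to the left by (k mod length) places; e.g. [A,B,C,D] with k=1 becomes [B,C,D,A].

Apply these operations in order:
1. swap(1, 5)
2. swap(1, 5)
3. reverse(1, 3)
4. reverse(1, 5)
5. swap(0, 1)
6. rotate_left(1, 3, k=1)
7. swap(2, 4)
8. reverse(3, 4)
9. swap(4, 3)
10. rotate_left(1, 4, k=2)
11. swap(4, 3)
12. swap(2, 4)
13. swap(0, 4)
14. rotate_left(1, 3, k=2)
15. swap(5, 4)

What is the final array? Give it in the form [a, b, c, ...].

After 1 (swap(1, 5)): [B, F, E, A, D, C]
After 2 (swap(1, 5)): [B, C, E, A, D, F]
After 3 (reverse(1, 3)): [B, A, E, C, D, F]
After 4 (reverse(1, 5)): [B, F, D, C, E, A]
After 5 (swap(0, 1)): [F, B, D, C, E, A]
After 6 (rotate_left(1, 3, k=1)): [F, D, C, B, E, A]
After 7 (swap(2, 4)): [F, D, E, B, C, A]
After 8 (reverse(3, 4)): [F, D, E, C, B, A]
After 9 (swap(4, 3)): [F, D, E, B, C, A]
After 10 (rotate_left(1, 4, k=2)): [F, B, C, D, E, A]
After 11 (swap(4, 3)): [F, B, C, E, D, A]
After 12 (swap(2, 4)): [F, B, D, E, C, A]
After 13 (swap(0, 4)): [C, B, D, E, F, A]
After 14 (rotate_left(1, 3, k=2)): [C, E, B, D, F, A]
After 15 (swap(5, 4)): [C, E, B, D, A, F]

Answer: [C, E, B, D, A, F]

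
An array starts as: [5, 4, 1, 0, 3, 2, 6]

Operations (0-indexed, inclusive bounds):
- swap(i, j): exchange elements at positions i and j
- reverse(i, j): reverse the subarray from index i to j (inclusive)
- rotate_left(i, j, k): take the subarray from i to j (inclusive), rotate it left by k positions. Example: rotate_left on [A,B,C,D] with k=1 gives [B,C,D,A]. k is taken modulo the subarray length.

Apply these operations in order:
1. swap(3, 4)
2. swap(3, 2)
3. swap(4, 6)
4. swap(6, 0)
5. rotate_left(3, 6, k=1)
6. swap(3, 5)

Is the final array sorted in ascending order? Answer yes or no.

After 1 (swap(3, 4)): [5, 4, 1, 3, 0, 2, 6]
After 2 (swap(3, 2)): [5, 4, 3, 1, 0, 2, 6]
After 3 (swap(4, 6)): [5, 4, 3, 1, 6, 2, 0]
After 4 (swap(6, 0)): [0, 4, 3, 1, 6, 2, 5]
After 5 (rotate_left(3, 6, k=1)): [0, 4, 3, 6, 2, 5, 1]
After 6 (swap(3, 5)): [0, 4, 3, 5, 2, 6, 1]

Answer: no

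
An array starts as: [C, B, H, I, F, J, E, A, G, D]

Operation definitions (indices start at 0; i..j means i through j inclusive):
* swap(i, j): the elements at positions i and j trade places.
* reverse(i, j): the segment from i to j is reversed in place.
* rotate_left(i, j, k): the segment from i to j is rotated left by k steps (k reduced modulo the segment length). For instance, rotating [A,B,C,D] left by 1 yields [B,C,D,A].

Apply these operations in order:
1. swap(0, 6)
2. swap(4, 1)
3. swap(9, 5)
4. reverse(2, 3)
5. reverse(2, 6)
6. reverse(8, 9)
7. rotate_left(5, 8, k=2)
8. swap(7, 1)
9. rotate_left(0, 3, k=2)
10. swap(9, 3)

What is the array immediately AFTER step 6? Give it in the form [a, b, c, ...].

Answer: [E, F, C, D, B, H, I, A, J, G]

Derivation:
After 1 (swap(0, 6)): [E, B, H, I, F, J, C, A, G, D]
After 2 (swap(4, 1)): [E, F, H, I, B, J, C, A, G, D]
After 3 (swap(9, 5)): [E, F, H, I, B, D, C, A, G, J]
After 4 (reverse(2, 3)): [E, F, I, H, B, D, C, A, G, J]
After 5 (reverse(2, 6)): [E, F, C, D, B, H, I, A, G, J]
After 6 (reverse(8, 9)): [E, F, C, D, B, H, I, A, J, G]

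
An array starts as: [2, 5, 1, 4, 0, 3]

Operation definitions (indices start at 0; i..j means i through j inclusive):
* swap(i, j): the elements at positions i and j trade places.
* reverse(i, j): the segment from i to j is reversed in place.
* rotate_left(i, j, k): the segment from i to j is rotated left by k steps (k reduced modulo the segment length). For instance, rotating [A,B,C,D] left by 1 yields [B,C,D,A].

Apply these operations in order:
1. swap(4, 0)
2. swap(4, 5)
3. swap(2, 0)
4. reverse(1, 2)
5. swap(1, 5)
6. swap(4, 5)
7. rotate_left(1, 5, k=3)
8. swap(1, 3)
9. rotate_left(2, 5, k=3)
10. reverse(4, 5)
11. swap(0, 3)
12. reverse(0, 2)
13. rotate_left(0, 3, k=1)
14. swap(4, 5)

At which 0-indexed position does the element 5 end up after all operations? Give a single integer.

Answer: 5

Derivation:
After 1 (swap(4, 0)): [0, 5, 1, 4, 2, 3]
After 2 (swap(4, 5)): [0, 5, 1, 4, 3, 2]
After 3 (swap(2, 0)): [1, 5, 0, 4, 3, 2]
After 4 (reverse(1, 2)): [1, 0, 5, 4, 3, 2]
After 5 (swap(1, 5)): [1, 2, 5, 4, 3, 0]
After 6 (swap(4, 5)): [1, 2, 5, 4, 0, 3]
After 7 (rotate_left(1, 5, k=3)): [1, 0, 3, 2, 5, 4]
After 8 (swap(1, 3)): [1, 2, 3, 0, 5, 4]
After 9 (rotate_left(2, 5, k=3)): [1, 2, 4, 3, 0, 5]
After 10 (reverse(4, 5)): [1, 2, 4, 3, 5, 0]
After 11 (swap(0, 3)): [3, 2, 4, 1, 5, 0]
After 12 (reverse(0, 2)): [4, 2, 3, 1, 5, 0]
After 13 (rotate_left(0, 3, k=1)): [2, 3, 1, 4, 5, 0]
After 14 (swap(4, 5)): [2, 3, 1, 4, 0, 5]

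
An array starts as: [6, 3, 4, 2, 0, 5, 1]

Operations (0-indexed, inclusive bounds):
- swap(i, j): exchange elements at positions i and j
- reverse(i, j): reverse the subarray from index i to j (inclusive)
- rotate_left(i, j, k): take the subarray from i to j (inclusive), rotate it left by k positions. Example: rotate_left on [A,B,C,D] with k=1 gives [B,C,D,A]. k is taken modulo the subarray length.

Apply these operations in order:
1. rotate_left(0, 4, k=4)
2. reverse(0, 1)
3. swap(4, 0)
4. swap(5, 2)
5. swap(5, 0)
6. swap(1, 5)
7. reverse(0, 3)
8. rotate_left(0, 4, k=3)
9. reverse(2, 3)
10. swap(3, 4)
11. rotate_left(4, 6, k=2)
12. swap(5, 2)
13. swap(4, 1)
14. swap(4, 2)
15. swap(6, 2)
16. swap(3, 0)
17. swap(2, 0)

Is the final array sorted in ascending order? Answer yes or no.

After 1 (rotate_left(0, 4, k=4)): [0, 6, 3, 4, 2, 5, 1]
After 2 (reverse(0, 1)): [6, 0, 3, 4, 2, 5, 1]
After 3 (swap(4, 0)): [2, 0, 3, 4, 6, 5, 1]
After 4 (swap(5, 2)): [2, 0, 5, 4, 6, 3, 1]
After 5 (swap(5, 0)): [3, 0, 5, 4, 6, 2, 1]
After 6 (swap(1, 5)): [3, 2, 5, 4, 6, 0, 1]
After 7 (reverse(0, 3)): [4, 5, 2, 3, 6, 0, 1]
After 8 (rotate_left(0, 4, k=3)): [3, 6, 4, 5, 2, 0, 1]
After 9 (reverse(2, 3)): [3, 6, 5, 4, 2, 0, 1]
After 10 (swap(3, 4)): [3, 6, 5, 2, 4, 0, 1]
After 11 (rotate_left(4, 6, k=2)): [3, 6, 5, 2, 1, 4, 0]
After 12 (swap(5, 2)): [3, 6, 4, 2, 1, 5, 0]
After 13 (swap(4, 1)): [3, 1, 4, 2, 6, 5, 0]
After 14 (swap(4, 2)): [3, 1, 6, 2, 4, 5, 0]
After 15 (swap(6, 2)): [3, 1, 0, 2, 4, 5, 6]
After 16 (swap(3, 0)): [2, 1, 0, 3, 4, 5, 6]
After 17 (swap(2, 0)): [0, 1, 2, 3, 4, 5, 6]

Answer: yes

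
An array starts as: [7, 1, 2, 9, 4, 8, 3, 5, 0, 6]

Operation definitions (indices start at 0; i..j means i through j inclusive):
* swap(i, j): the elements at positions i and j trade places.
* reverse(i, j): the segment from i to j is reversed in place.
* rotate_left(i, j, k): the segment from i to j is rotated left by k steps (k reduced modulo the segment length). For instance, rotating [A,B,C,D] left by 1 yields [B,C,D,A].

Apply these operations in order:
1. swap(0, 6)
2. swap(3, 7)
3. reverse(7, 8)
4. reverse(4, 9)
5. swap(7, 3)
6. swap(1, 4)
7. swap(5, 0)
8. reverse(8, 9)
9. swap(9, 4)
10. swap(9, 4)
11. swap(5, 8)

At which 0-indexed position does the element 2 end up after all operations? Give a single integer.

Answer: 2

Derivation:
After 1 (swap(0, 6)): [3, 1, 2, 9, 4, 8, 7, 5, 0, 6]
After 2 (swap(3, 7)): [3, 1, 2, 5, 4, 8, 7, 9, 0, 6]
After 3 (reverse(7, 8)): [3, 1, 2, 5, 4, 8, 7, 0, 9, 6]
After 4 (reverse(4, 9)): [3, 1, 2, 5, 6, 9, 0, 7, 8, 4]
After 5 (swap(7, 3)): [3, 1, 2, 7, 6, 9, 0, 5, 8, 4]
After 6 (swap(1, 4)): [3, 6, 2, 7, 1, 9, 0, 5, 8, 4]
After 7 (swap(5, 0)): [9, 6, 2, 7, 1, 3, 0, 5, 8, 4]
After 8 (reverse(8, 9)): [9, 6, 2, 7, 1, 3, 0, 5, 4, 8]
After 9 (swap(9, 4)): [9, 6, 2, 7, 8, 3, 0, 5, 4, 1]
After 10 (swap(9, 4)): [9, 6, 2, 7, 1, 3, 0, 5, 4, 8]
After 11 (swap(5, 8)): [9, 6, 2, 7, 1, 4, 0, 5, 3, 8]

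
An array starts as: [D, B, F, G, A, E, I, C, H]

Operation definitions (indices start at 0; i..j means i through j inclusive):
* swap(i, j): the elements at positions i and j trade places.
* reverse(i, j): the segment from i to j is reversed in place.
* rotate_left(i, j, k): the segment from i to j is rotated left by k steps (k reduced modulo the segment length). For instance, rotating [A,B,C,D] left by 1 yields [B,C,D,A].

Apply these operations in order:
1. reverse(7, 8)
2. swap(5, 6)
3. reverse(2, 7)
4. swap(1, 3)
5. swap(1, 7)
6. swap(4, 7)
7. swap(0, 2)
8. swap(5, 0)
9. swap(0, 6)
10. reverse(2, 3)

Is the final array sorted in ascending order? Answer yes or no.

Answer: no

Derivation:
After 1 (reverse(7, 8)): [D, B, F, G, A, E, I, H, C]
After 2 (swap(5, 6)): [D, B, F, G, A, I, E, H, C]
After 3 (reverse(2, 7)): [D, B, H, E, I, A, G, F, C]
After 4 (swap(1, 3)): [D, E, H, B, I, A, G, F, C]
After 5 (swap(1, 7)): [D, F, H, B, I, A, G, E, C]
After 6 (swap(4, 7)): [D, F, H, B, E, A, G, I, C]
After 7 (swap(0, 2)): [H, F, D, B, E, A, G, I, C]
After 8 (swap(5, 0)): [A, F, D, B, E, H, G, I, C]
After 9 (swap(0, 6)): [G, F, D, B, E, H, A, I, C]
After 10 (reverse(2, 3)): [G, F, B, D, E, H, A, I, C]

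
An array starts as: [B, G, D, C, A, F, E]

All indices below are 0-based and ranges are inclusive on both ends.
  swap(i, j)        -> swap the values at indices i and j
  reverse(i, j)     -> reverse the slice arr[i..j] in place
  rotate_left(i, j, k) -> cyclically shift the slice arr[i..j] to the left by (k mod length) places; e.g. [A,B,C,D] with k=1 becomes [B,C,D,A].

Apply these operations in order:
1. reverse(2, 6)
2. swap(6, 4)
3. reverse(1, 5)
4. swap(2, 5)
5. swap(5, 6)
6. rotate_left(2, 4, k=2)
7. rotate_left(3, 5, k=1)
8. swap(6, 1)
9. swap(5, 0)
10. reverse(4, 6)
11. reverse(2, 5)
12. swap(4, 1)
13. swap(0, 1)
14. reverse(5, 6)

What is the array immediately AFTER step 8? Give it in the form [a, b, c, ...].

After 1 (reverse(2, 6)): [B, G, E, F, A, C, D]
After 2 (swap(6, 4)): [B, G, E, F, D, C, A]
After 3 (reverse(1, 5)): [B, C, D, F, E, G, A]
After 4 (swap(2, 5)): [B, C, G, F, E, D, A]
After 5 (swap(5, 6)): [B, C, G, F, E, A, D]
After 6 (rotate_left(2, 4, k=2)): [B, C, E, G, F, A, D]
After 7 (rotate_left(3, 5, k=1)): [B, C, E, F, A, G, D]
After 8 (swap(6, 1)): [B, D, E, F, A, G, C]

Answer: [B, D, E, F, A, G, C]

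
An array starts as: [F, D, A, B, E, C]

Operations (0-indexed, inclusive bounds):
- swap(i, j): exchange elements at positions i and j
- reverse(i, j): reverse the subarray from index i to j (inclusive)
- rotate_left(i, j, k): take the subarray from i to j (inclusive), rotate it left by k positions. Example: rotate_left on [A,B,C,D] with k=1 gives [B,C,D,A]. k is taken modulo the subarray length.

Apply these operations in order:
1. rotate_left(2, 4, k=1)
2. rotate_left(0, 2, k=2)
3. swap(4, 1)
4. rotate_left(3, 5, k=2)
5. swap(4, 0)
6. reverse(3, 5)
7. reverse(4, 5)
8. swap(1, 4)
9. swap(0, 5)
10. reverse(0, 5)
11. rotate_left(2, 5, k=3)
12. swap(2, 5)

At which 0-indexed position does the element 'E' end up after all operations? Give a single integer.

Answer: 0

Derivation:
After 1 (rotate_left(2, 4, k=1)): [F, D, B, E, A, C]
After 2 (rotate_left(0, 2, k=2)): [B, F, D, E, A, C]
After 3 (swap(4, 1)): [B, A, D, E, F, C]
After 4 (rotate_left(3, 5, k=2)): [B, A, D, C, E, F]
After 5 (swap(4, 0)): [E, A, D, C, B, F]
After 6 (reverse(3, 5)): [E, A, D, F, B, C]
After 7 (reverse(4, 5)): [E, A, D, F, C, B]
After 8 (swap(1, 4)): [E, C, D, F, A, B]
After 9 (swap(0, 5)): [B, C, D, F, A, E]
After 10 (reverse(0, 5)): [E, A, F, D, C, B]
After 11 (rotate_left(2, 5, k=3)): [E, A, B, F, D, C]
After 12 (swap(2, 5)): [E, A, C, F, D, B]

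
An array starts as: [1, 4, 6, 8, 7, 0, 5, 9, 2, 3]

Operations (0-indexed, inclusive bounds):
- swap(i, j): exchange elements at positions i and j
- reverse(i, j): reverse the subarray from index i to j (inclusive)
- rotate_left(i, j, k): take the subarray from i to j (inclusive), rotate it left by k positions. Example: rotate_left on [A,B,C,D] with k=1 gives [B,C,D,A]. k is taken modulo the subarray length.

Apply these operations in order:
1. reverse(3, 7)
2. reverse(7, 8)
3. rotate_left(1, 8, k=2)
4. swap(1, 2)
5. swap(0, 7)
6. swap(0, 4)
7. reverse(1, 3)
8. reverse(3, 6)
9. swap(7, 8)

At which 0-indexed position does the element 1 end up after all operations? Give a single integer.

Answer: 8

Derivation:
After 1 (reverse(3, 7)): [1, 4, 6, 9, 5, 0, 7, 8, 2, 3]
After 2 (reverse(7, 8)): [1, 4, 6, 9, 5, 0, 7, 2, 8, 3]
After 3 (rotate_left(1, 8, k=2)): [1, 9, 5, 0, 7, 2, 8, 4, 6, 3]
After 4 (swap(1, 2)): [1, 5, 9, 0, 7, 2, 8, 4, 6, 3]
After 5 (swap(0, 7)): [4, 5, 9, 0, 7, 2, 8, 1, 6, 3]
After 6 (swap(0, 4)): [7, 5, 9, 0, 4, 2, 8, 1, 6, 3]
After 7 (reverse(1, 3)): [7, 0, 9, 5, 4, 2, 8, 1, 6, 3]
After 8 (reverse(3, 6)): [7, 0, 9, 8, 2, 4, 5, 1, 6, 3]
After 9 (swap(7, 8)): [7, 0, 9, 8, 2, 4, 5, 6, 1, 3]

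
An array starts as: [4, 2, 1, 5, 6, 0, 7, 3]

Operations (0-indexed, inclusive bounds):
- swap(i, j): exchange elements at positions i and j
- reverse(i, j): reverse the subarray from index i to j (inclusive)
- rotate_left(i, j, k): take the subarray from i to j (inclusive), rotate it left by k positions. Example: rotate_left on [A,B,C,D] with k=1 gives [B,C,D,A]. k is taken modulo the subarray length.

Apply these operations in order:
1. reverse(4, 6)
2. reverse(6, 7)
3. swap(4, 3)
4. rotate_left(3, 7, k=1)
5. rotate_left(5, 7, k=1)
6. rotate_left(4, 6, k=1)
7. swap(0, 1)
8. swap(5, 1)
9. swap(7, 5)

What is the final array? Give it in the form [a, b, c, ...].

Answer: [2, 7, 1, 5, 6, 3, 0, 4]

Derivation:
After 1 (reverse(4, 6)): [4, 2, 1, 5, 7, 0, 6, 3]
After 2 (reverse(6, 7)): [4, 2, 1, 5, 7, 0, 3, 6]
After 3 (swap(4, 3)): [4, 2, 1, 7, 5, 0, 3, 6]
After 4 (rotate_left(3, 7, k=1)): [4, 2, 1, 5, 0, 3, 6, 7]
After 5 (rotate_left(5, 7, k=1)): [4, 2, 1, 5, 0, 6, 7, 3]
After 6 (rotate_left(4, 6, k=1)): [4, 2, 1, 5, 6, 7, 0, 3]
After 7 (swap(0, 1)): [2, 4, 1, 5, 6, 7, 0, 3]
After 8 (swap(5, 1)): [2, 7, 1, 5, 6, 4, 0, 3]
After 9 (swap(7, 5)): [2, 7, 1, 5, 6, 3, 0, 4]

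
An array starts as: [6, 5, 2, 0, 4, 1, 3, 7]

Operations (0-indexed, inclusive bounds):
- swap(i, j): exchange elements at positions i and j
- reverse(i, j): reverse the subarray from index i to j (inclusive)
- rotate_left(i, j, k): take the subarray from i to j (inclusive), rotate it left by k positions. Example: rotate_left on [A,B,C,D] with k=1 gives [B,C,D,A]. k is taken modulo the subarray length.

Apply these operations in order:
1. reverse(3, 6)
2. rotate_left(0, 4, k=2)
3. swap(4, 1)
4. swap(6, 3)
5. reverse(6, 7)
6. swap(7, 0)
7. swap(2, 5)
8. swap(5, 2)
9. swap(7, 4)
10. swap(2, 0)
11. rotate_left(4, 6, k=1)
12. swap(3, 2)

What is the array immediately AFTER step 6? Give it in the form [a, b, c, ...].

After 1 (reverse(3, 6)): [6, 5, 2, 3, 1, 4, 0, 7]
After 2 (rotate_left(0, 4, k=2)): [2, 3, 1, 6, 5, 4, 0, 7]
After 3 (swap(4, 1)): [2, 5, 1, 6, 3, 4, 0, 7]
After 4 (swap(6, 3)): [2, 5, 1, 0, 3, 4, 6, 7]
After 5 (reverse(6, 7)): [2, 5, 1, 0, 3, 4, 7, 6]
After 6 (swap(7, 0)): [6, 5, 1, 0, 3, 4, 7, 2]

Answer: [6, 5, 1, 0, 3, 4, 7, 2]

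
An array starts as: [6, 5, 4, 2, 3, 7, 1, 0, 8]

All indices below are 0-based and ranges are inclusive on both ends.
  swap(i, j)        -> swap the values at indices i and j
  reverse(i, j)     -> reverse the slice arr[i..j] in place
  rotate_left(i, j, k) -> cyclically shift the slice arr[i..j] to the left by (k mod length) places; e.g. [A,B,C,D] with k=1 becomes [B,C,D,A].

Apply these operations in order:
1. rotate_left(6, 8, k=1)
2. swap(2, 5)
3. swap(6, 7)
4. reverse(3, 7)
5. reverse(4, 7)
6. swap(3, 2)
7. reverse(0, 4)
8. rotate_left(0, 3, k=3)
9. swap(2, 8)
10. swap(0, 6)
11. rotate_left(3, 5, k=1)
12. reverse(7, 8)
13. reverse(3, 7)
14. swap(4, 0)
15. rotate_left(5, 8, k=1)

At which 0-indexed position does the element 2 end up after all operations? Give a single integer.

Answer: 1

Derivation:
After 1 (rotate_left(6, 8, k=1)): [6, 5, 4, 2, 3, 7, 0, 8, 1]
After 2 (swap(2, 5)): [6, 5, 7, 2, 3, 4, 0, 8, 1]
After 3 (swap(6, 7)): [6, 5, 7, 2, 3, 4, 8, 0, 1]
After 4 (reverse(3, 7)): [6, 5, 7, 0, 8, 4, 3, 2, 1]
After 5 (reverse(4, 7)): [6, 5, 7, 0, 2, 3, 4, 8, 1]
After 6 (swap(3, 2)): [6, 5, 0, 7, 2, 3, 4, 8, 1]
After 7 (reverse(0, 4)): [2, 7, 0, 5, 6, 3, 4, 8, 1]
After 8 (rotate_left(0, 3, k=3)): [5, 2, 7, 0, 6, 3, 4, 8, 1]
After 9 (swap(2, 8)): [5, 2, 1, 0, 6, 3, 4, 8, 7]
After 10 (swap(0, 6)): [4, 2, 1, 0, 6, 3, 5, 8, 7]
After 11 (rotate_left(3, 5, k=1)): [4, 2, 1, 6, 3, 0, 5, 8, 7]
After 12 (reverse(7, 8)): [4, 2, 1, 6, 3, 0, 5, 7, 8]
After 13 (reverse(3, 7)): [4, 2, 1, 7, 5, 0, 3, 6, 8]
After 14 (swap(4, 0)): [5, 2, 1, 7, 4, 0, 3, 6, 8]
After 15 (rotate_left(5, 8, k=1)): [5, 2, 1, 7, 4, 3, 6, 8, 0]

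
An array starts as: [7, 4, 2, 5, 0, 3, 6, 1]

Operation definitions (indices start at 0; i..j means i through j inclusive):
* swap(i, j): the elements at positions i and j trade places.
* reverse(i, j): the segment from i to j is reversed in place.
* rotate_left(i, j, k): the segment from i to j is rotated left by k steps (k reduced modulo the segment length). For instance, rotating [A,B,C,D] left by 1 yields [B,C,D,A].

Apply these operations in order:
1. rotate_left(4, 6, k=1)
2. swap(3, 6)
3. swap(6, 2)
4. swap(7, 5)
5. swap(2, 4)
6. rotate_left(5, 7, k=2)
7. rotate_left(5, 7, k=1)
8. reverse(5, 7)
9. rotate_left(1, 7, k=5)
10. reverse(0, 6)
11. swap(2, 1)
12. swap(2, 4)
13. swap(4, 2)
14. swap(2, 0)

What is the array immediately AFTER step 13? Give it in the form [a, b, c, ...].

After 1 (rotate_left(4, 6, k=1)): [7, 4, 2, 5, 3, 6, 0, 1]
After 2 (swap(3, 6)): [7, 4, 2, 0, 3, 6, 5, 1]
After 3 (swap(6, 2)): [7, 4, 5, 0, 3, 6, 2, 1]
After 4 (swap(7, 5)): [7, 4, 5, 0, 3, 1, 2, 6]
After 5 (swap(2, 4)): [7, 4, 3, 0, 5, 1, 2, 6]
After 6 (rotate_left(5, 7, k=2)): [7, 4, 3, 0, 5, 6, 1, 2]
After 7 (rotate_left(5, 7, k=1)): [7, 4, 3, 0, 5, 1, 2, 6]
After 8 (reverse(5, 7)): [7, 4, 3, 0, 5, 6, 2, 1]
After 9 (rotate_left(1, 7, k=5)): [7, 2, 1, 4, 3, 0, 5, 6]
After 10 (reverse(0, 6)): [5, 0, 3, 4, 1, 2, 7, 6]
After 11 (swap(2, 1)): [5, 3, 0, 4, 1, 2, 7, 6]
After 12 (swap(2, 4)): [5, 3, 1, 4, 0, 2, 7, 6]
After 13 (swap(4, 2)): [5, 3, 0, 4, 1, 2, 7, 6]

Answer: [5, 3, 0, 4, 1, 2, 7, 6]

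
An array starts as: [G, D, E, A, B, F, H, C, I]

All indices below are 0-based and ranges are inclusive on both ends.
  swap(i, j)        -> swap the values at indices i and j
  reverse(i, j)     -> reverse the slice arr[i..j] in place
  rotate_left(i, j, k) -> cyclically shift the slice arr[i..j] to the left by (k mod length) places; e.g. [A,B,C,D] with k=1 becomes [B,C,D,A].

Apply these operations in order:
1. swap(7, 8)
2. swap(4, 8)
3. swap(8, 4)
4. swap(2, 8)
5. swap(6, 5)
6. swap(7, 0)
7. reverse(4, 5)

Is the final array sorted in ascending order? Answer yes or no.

After 1 (swap(7, 8)): [G, D, E, A, B, F, H, I, C]
After 2 (swap(4, 8)): [G, D, E, A, C, F, H, I, B]
After 3 (swap(8, 4)): [G, D, E, A, B, F, H, I, C]
After 4 (swap(2, 8)): [G, D, C, A, B, F, H, I, E]
After 5 (swap(6, 5)): [G, D, C, A, B, H, F, I, E]
After 6 (swap(7, 0)): [I, D, C, A, B, H, F, G, E]
After 7 (reverse(4, 5)): [I, D, C, A, H, B, F, G, E]

Answer: no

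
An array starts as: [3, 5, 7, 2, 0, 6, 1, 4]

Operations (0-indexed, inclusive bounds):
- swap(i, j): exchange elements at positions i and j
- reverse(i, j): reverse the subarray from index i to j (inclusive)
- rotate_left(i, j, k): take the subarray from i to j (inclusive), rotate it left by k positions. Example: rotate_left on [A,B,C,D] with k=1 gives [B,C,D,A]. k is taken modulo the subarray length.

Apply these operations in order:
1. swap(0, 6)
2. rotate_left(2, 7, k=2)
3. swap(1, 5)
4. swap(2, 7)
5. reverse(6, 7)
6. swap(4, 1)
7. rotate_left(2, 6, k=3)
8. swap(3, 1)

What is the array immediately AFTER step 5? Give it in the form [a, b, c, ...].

After 1 (swap(0, 6)): [1, 5, 7, 2, 0, 6, 3, 4]
After 2 (rotate_left(2, 7, k=2)): [1, 5, 0, 6, 3, 4, 7, 2]
After 3 (swap(1, 5)): [1, 4, 0, 6, 3, 5, 7, 2]
After 4 (swap(2, 7)): [1, 4, 2, 6, 3, 5, 7, 0]
After 5 (reverse(6, 7)): [1, 4, 2, 6, 3, 5, 0, 7]

Answer: [1, 4, 2, 6, 3, 5, 0, 7]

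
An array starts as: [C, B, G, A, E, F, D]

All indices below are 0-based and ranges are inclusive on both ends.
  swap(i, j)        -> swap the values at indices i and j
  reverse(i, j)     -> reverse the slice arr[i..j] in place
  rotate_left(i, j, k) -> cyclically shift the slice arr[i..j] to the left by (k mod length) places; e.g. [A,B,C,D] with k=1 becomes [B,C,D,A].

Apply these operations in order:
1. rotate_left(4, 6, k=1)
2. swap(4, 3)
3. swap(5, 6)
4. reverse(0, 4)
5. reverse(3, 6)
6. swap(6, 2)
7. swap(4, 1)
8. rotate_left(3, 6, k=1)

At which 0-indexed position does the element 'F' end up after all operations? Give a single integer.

After 1 (rotate_left(4, 6, k=1)): [C, B, G, A, F, D, E]
After 2 (swap(4, 3)): [C, B, G, F, A, D, E]
After 3 (swap(5, 6)): [C, B, G, F, A, E, D]
After 4 (reverse(0, 4)): [A, F, G, B, C, E, D]
After 5 (reverse(3, 6)): [A, F, G, D, E, C, B]
After 6 (swap(6, 2)): [A, F, B, D, E, C, G]
After 7 (swap(4, 1)): [A, E, B, D, F, C, G]
After 8 (rotate_left(3, 6, k=1)): [A, E, B, F, C, G, D]

Answer: 3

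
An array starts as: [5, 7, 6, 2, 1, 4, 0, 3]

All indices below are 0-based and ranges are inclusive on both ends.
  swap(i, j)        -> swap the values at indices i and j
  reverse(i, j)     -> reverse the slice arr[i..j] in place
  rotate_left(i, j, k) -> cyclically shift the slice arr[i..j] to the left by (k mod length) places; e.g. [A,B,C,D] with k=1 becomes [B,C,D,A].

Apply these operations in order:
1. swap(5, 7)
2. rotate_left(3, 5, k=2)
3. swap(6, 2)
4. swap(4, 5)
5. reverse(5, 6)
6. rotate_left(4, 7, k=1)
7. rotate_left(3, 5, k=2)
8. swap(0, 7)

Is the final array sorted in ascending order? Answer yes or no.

Answer: no

Derivation:
After 1 (swap(5, 7)): [5, 7, 6, 2, 1, 3, 0, 4]
After 2 (rotate_left(3, 5, k=2)): [5, 7, 6, 3, 2, 1, 0, 4]
After 3 (swap(6, 2)): [5, 7, 0, 3, 2, 1, 6, 4]
After 4 (swap(4, 5)): [5, 7, 0, 3, 1, 2, 6, 4]
After 5 (reverse(5, 6)): [5, 7, 0, 3, 1, 6, 2, 4]
After 6 (rotate_left(4, 7, k=1)): [5, 7, 0, 3, 6, 2, 4, 1]
After 7 (rotate_left(3, 5, k=2)): [5, 7, 0, 2, 3, 6, 4, 1]
After 8 (swap(0, 7)): [1, 7, 0, 2, 3, 6, 4, 5]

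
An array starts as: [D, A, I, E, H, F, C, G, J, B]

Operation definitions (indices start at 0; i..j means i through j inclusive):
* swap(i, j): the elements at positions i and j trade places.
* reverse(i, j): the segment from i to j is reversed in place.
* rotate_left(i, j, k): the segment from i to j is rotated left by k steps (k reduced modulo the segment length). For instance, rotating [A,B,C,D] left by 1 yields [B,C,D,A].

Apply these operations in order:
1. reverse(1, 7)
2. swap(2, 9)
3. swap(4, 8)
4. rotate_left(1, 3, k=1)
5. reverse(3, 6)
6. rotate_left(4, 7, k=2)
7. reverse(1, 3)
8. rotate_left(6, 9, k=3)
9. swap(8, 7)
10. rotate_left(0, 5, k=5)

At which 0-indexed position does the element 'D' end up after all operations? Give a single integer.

Answer: 1

Derivation:
After 1 (reverse(1, 7)): [D, G, C, F, H, E, I, A, J, B]
After 2 (swap(2, 9)): [D, G, B, F, H, E, I, A, J, C]
After 3 (swap(4, 8)): [D, G, B, F, J, E, I, A, H, C]
After 4 (rotate_left(1, 3, k=1)): [D, B, F, G, J, E, I, A, H, C]
After 5 (reverse(3, 6)): [D, B, F, I, E, J, G, A, H, C]
After 6 (rotate_left(4, 7, k=2)): [D, B, F, I, G, A, E, J, H, C]
After 7 (reverse(1, 3)): [D, I, F, B, G, A, E, J, H, C]
After 8 (rotate_left(6, 9, k=3)): [D, I, F, B, G, A, C, E, J, H]
After 9 (swap(8, 7)): [D, I, F, B, G, A, C, J, E, H]
After 10 (rotate_left(0, 5, k=5)): [A, D, I, F, B, G, C, J, E, H]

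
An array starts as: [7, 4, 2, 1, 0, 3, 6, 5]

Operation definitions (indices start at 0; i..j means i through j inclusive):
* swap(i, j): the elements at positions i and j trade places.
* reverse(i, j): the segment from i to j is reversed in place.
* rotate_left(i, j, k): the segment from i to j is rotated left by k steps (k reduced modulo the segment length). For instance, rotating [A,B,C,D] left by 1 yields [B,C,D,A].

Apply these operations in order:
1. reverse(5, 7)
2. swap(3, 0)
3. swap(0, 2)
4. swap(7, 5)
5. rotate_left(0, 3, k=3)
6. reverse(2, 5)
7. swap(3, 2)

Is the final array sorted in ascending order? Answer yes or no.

After 1 (reverse(5, 7)): [7, 4, 2, 1, 0, 5, 6, 3]
After 2 (swap(3, 0)): [1, 4, 2, 7, 0, 5, 6, 3]
After 3 (swap(0, 2)): [2, 4, 1, 7, 0, 5, 6, 3]
After 4 (swap(7, 5)): [2, 4, 1, 7, 0, 3, 6, 5]
After 5 (rotate_left(0, 3, k=3)): [7, 2, 4, 1, 0, 3, 6, 5]
After 6 (reverse(2, 5)): [7, 2, 3, 0, 1, 4, 6, 5]
After 7 (swap(3, 2)): [7, 2, 0, 3, 1, 4, 6, 5]

Answer: no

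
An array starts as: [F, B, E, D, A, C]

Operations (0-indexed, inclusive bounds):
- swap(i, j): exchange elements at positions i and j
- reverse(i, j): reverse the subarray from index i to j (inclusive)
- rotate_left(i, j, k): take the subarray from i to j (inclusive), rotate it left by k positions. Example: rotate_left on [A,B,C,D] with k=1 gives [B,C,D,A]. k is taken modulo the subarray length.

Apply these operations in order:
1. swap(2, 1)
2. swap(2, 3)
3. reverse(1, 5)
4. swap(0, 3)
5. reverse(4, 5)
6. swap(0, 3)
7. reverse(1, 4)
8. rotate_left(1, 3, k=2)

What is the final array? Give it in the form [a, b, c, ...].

Answer: [F, A, E, B, C, D]

Derivation:
After 1 (swap(2, 1)): [F, E, B, D, A, C]
After 2 (swap(2, 3)): [F, E, D, B, A, C]
After 3 (reverse(1, 5)): [F, C, A, B, D, E]
After 4 (swap(0, 3)): [B, C, A, F, D, E]
After 5 (reverse(4, 5)): [B, C, A, F, E, D]
After 6 (swap(0, 3)): [F, C, A, B, E, D]
After 7 (reverse(1, 4)): [F, E, B, A, C, D]
After 8 (rotate_left(1, 3, k=2)): [F, A, E, B, C, D]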